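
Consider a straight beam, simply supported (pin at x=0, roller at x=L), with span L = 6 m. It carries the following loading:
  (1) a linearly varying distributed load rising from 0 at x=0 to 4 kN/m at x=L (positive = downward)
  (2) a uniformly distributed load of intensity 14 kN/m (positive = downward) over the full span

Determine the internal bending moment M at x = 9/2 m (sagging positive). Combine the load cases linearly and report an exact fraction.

Load 1 — triangular load w₀=4 kN/m (0→w₀ over full span):
  M_1 = w₀Lx/6 - w₀x³/(6L) = 4·6·(9/2)/6 - 4·(9/2)³/(6·6) = 63/8 kN·m
Load 2 — uniform load w=14 kN/m over full span:
  M_2 = wx(L-x)/2 = 14·(9/2)·(6-(9/2))/2 = 189/4 kN·m
Superposition: M = Σ M_i = 441/8 kN·m ≈ 55.125000 kN·m

M(9/2) = 441/8 kN·m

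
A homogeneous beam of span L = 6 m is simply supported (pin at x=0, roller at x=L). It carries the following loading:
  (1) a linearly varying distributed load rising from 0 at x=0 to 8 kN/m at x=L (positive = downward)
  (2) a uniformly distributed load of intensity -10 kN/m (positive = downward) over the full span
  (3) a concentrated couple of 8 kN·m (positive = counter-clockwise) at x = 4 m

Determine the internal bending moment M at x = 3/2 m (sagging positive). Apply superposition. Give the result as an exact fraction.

Load 1 — triangular load w₀=8 kN/m (0→w₀ over full span):
  M_1 = w₀Lx/6 - w₀x³/(6L) = 8·6·(3/2)/6 - 8·(3/2)³/(6·6) = 45/4 kN·m
Load 2 — uniform load w=-10 kN/m over full span:
  M_2 = wx(L-x)/2 = (-10)·(3/2)·(6-(3/2))/2 = -135/4 kN·m
Load 3 — applied couple M₀=8 kN·m at a=4 m (b=L-a=2):
  M_3 = M₀x/L  [x≤a] = 8·(3/2)/6 = 2 kN·m
Superposition: M = Σ M_i = -41/2 kN·m ≈ -20.500000 kN·m

M(3/2) = -41/2 kN·m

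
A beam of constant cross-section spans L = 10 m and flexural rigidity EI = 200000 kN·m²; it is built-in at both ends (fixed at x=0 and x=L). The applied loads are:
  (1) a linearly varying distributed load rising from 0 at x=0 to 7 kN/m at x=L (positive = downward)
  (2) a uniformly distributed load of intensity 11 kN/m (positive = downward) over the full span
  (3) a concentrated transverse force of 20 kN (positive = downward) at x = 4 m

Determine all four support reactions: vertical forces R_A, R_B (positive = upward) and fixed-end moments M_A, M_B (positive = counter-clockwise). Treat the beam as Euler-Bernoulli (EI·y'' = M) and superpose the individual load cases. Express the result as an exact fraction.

R_A = 3923/50 kN, M_A = 719/5 kN·m, R_B = 4327/50 kN, M_B = -2188/15 kN·m

Load 1 — triangular load w₀=7 kN/m (0→w₀ over full span):
  R_A = 3w₀L/20 = 3·7·10/20 = 21/2 kN
  M_A = w₀L²/30 = 7·10²/30 = 70/3 kN·m
  R_B = 7w₀L/20 = 7·7·10/20 = 49/2 kN
  M_B = -w₀L²/20 = -7·10²/20 = -35 kN·m
Load 2 — uniform load w=11 kN/m over full span:
  R_A = wL/2 = 11·10/2 = 55 kN
  M_A = wL²/12 = 11·10²/12 = 275/3 kN·m
  R_B = wL/2 = 11·10/2 = 55 kN
  M_B = -wL²/12 = -11·10²/12 = -275/3 kN·m
Load 3 — point force P=20 kN at a=4 m (b=L-a=6):
  R_A = Pb²(3a+b)/L³ = 20·6²·(3·4+6)/10³ = 324/25 kN
  M_A = Pab²/L² = 20·4·6²/10² = 144/5 kN·m
  R_B = Pa²(a+3b)/L³ = 20·4²·(4+3·6)/10³ = 176/25 kN
  M_B = -Pa²b/L² = -20·4²·6/10² = -96/5 kN·m
Superposition: R_A = 3923/50 kN, M_A = 719/5 kN·m, R_B = 4327/50 kN, M_B = -2188/15 kN·m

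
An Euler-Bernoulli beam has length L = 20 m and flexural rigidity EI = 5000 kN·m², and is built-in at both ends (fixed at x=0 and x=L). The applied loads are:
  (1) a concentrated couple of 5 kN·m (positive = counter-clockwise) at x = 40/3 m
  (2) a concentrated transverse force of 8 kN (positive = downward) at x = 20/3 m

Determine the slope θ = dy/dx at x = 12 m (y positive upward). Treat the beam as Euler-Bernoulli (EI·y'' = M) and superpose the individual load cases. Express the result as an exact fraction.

θ(12) = 73/11250 rad

Load 1 — applied couple M₀=5 kN·m at a=40/3 m (b=L-a=20/3):
  θ_1 = (R_Ax²/2 - M_Ax)/EI  [x≤a] with R_A=1/3, M_A=5/3 = ((1/3)·12²/2 - (5/3)·12)/5000 = 1/1250 rad
Load 2 — point force P=8 kN at a=20/3 m (b=L-a=40/3):
  θ_2 = Pa²(L-x)(2bL-(3b+a)(L-x))/(2L³EI)  [x>a] = 8·(20/3)²·(20-12)·(2·(40/3)·20-(3·(40/3)+(20/3))·(20-12))/(2·20³·5000) = 32/5625 rad
Superposition: θ = Σ θ_i = 73/11250 rad ≈ 0.006489 rad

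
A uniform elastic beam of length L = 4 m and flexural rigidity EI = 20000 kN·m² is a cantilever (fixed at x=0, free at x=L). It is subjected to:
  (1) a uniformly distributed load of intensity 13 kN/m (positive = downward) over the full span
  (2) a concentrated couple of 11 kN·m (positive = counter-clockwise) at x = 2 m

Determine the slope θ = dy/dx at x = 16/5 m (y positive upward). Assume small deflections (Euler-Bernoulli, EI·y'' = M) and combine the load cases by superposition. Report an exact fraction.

Load 1 — uniform load w=13 kN/m over full span:
  θ_1 = -wx(x²-3Lx+3L²)/(6EI) = -13·(16/5)·((16/5)²-3·4·(16/5)+3·4²)/(6·20000) = -1612/234375 rad
Load 2 — applied couple M₀=11 kN·m at a=2 m (b=L-a=2):
  θ_2 = M₀a/EI  [x>a] = 11·2/20000 = 11/10000 rad
Superposition: θ = Σ θ_i = -21667/3750000 rad ≈ -0.005778 rad

θ(16/5) = -21667/3750000 rad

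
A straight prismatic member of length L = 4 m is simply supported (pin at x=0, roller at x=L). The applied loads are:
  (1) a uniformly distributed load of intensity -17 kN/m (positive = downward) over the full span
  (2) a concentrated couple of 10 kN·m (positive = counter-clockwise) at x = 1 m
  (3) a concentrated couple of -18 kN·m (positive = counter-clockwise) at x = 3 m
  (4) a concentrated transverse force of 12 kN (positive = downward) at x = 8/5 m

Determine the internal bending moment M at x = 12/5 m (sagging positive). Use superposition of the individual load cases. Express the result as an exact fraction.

Load 1 — uniform load w=-17 kN/m over full span:
  M_1 = wx(L-x)/2 = (-17)·(12/5)·(4-(12/5))/2 = -816/25 kN·m
Load 2 — applied couple M₀=10 kN·m at a=1 m (b=L-a=3):
  M_2 = M₀x/L - M₀  [x>a] = 10·(12/5)/4 - 10 = -4 kN·m
Load 3 — applied couple M₀=-18 kN·m at a=3 m (b=L-a=1):
  M_3 = M₀x/L  [x≤a] = (-18)·(12/5)/4 = -54/5 kN·m
Load 4 — point force P=12 kN at a=8/5 m (b=L-a=12/5):
  M_4 = Pa(L-x)/L  [x>a] = 12·(8/5)·(4-(12/5))/4 = 192/25 kN·m
Superposition: M = Σ M_i = -994/25 kN·m ≈ -39.760000 kN·m

M(12/5) = -994/25 kN·m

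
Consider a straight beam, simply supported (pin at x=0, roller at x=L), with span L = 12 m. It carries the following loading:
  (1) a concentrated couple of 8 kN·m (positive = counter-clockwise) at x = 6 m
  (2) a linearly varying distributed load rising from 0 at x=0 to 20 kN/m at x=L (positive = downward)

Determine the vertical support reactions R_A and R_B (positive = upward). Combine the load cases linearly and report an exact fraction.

R_A = 122/3 kN, R_B = 238/3 kN

Load 1 — applied couple M₀=8 kN·m at a=6 m (b=L-a=6):
  R_A = M₀/L = 8/12 = 2/3 kN
  R_B = -M₀/L = -8/12 = -2/3 kN
Load 2 — triangular load w₀=20 kN/m (0→w₀ over full span):
  R_A = w₀L/6 = 20·12/6 = 40 kN
  R_B = w₀L/3 = 20·12/3 = 80 kN
Superposition: R_A = 122/3 kN, R_B = 238/3 kN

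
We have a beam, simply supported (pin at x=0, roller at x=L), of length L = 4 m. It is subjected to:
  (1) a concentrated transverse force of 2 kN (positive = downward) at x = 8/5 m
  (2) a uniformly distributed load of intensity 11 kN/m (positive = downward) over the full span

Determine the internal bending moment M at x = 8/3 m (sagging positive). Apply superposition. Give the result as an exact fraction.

Load 1 — point force P=2 kN at a=8/5 m (b=L-a=12/5):
  M_1 = Pa(L-x)/L  [x>a] = 2·(8/5)·(4-(8/3))/4 = 16/15 kN·m
Load 2 — uniform load w=11 kN/m over full span:
  M_2 = wx(L-x)/2 = 11·(8/3)·(4-(8/3))/2 = 176/9 kN·m
Superposition: M = Σ M_i = 928/45 kN·m ≈ 20.622222 kN·m

M(8/3) = 928/45 kN·m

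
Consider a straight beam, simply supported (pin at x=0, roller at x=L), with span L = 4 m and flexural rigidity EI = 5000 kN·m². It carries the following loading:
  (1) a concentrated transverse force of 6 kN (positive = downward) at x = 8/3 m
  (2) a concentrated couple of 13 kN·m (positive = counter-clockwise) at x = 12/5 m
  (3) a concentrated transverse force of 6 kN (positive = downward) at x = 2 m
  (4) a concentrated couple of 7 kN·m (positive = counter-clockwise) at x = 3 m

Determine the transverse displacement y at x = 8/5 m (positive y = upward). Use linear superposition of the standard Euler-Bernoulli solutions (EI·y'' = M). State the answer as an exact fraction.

y(8/5) = -79771/16875000 m

Load 1 — point force P=6 kN at a=8/3 m (b=L-a=4/3):
  y_1 = -Pbx(L²-b²-x²)/(6LEI)  [x≤a] = -6·(4/3)·(8/5)·(4²-(4/3)²-(8/5)²)/(6·4·5000) = -2624/2109375 m
Load 2 — applied couple M₀=13 kN·m at a=12/5 m (b=L-a=8/5):
  y_2 = (M₀x³/(6L)+C₁x)/EI  [x≤a] with C₁=M₀(3b²-L²)/(6L)=-338/75 = (13·(8/5)³/(6·4)+(-338/75)·(8/5))/5000 = -78/78125 m
Load 3 — point force P=6 kN at a=2 m (b=L-a=2):
  y_3 = -Pbx(L²-b²-x²)/(6LEI)  [x≤a] = -6·2·(8/5)·(4²-2²-(8/5)²)/(6·4·5000) = -118/78125 m
Load 4 — applied couple M₀=7 kN·m at a=3 m (b=L-a=1):
  y_4 = (M₀x³/(6L)+C₁x)/EI  [x≤a] with C₁=M₀(3b²-L²)/(6L)=-91/24 = (7·(8/5)³/(6·4)+(-91/24)·(8/5))/5000 = -609/625000 m
Superposition: y = Σ y_i = -79771/16875000 m ≈ -0.004727 m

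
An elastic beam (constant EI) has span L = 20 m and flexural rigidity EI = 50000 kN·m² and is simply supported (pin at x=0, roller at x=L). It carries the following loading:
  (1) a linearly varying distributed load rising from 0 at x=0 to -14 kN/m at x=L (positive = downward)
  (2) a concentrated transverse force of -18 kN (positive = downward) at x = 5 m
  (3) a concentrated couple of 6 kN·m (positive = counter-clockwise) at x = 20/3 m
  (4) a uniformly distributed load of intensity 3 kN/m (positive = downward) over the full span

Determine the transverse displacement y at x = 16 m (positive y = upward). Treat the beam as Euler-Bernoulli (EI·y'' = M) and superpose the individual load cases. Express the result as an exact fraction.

Load 1 — triangular load w₀=-14 kN/m (0→w₀ over full span):
  y_1 = -w₀x(7L⁴-10L²x²+3x⁴)/(360LEI) = -(-14)·16·(7·20⁴-10·20²·16²+3·16⁴)/(360·20·50000) = 14224/78125 m
Load 2 — point force P=-18 kN at a=5 m (b=L-a=15):
  y_2 = -Pa(L-x)(2Lx-a²-x²)/(6LEI)  [x>a] = -(-18)·5·(20-16)·(2·20·16-5²-16²)/(6·20·50000) = 1077/50000 m
Load 3 — applied couple M₀=6 kN·m at a=20/3 m (b=L-a=40/3):
  y_3 = (M₀x³/(6L)-M₀(x-a)²/2+C₁x)/EI  [x>a] with C₁=M₀(3b²-L²)/(6L)=20/3 = (6·16³/(6·20)-6·(16-(20/3))²/2+(20/3)·16)/50000 = 47/46875 m
Load 4 — uniform load w=3 kN/m over full span:
  y_4 = -wx(L³-2Lx²+x³)/(24EI) = -3·16·(20³-2·20·16²+16³)/(24·50000) = -232/3125 m
Superposition: y = Σ y_i = 488887/3750000 m ≈ 0.130370 m

y(16) = 488887/3750000 m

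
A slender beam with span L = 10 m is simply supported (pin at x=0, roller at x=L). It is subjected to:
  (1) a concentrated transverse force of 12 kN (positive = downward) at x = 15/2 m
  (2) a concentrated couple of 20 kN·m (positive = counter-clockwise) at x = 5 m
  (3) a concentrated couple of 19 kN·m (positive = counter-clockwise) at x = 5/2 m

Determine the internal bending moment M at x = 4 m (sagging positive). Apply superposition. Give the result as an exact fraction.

Load 1 — point force P=12 kN at a=15/2 m (b=L-a=5/2):
  M_1 = Pbx/L  [x≤a] = 12·(5/2)·4/10 = 12 kN·m
Load 2 — applied couple M₀=20 kN·m at a=5 m (b=L-a=5):
  M_2 = M₀x/L  [x≤a] = 20·4/10 = 8 kN·m
Load 3 — applied couple M₀=19 kN·m at a=5/2 m (b=L-a=15/2):
  M_3 = M₀x/L - M₀  [x>a] = 19·4/10 - 19 = -57/5 kN·m
Superposition: M = Σ M_i = 43/5 kN·m ≈ 8.600000 kN·m

M(4) = 43/5 kN·m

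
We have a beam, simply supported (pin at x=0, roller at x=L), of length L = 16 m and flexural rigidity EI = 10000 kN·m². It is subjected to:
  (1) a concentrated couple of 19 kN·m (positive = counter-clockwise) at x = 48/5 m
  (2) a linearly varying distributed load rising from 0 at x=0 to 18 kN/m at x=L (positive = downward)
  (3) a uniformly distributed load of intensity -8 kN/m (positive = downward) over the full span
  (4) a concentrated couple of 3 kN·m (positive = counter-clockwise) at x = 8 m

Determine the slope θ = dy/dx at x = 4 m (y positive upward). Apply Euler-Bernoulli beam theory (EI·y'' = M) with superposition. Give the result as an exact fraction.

θ(4) = -3507/250000 rad

Load 1 — applied couple M₀=19 kN·m at a=48/5 m (b=L-a=32/5):
  θ_1 = (M₀x²/(2L)+C₁)/EI  [x≤a] with C₁=M₀(3b²-L²)/(6L)=-1976/75 = (19·4²/(2·16)+(-1976/75))/10000 = -2527/1500000 rad
Load 2 — triangular load w₀=18 kN/m (0→w₀ over full span):
  θ_2 = -w₀(7L⁴-30L²x²+15x⁴)/(360LEI) = -18·(7·16⁴-30·16²·4²+15·4⁴)/(360·16·10000) = -1327/12500 rad
Load 3 — uniform load w=-8 kN/m over full span:
  θ_3 = -w(L³-6Lx²+4x³)/(24EI) = -(-8)·(16³-6·16·4²+4·4³)/(24·10000) = 176/1875 rad
Load 4 — applied couple M₀=3 kN·m at a=8 m (b=L-a=8):
  θ_4 = (M₀x²/(2L)+C₁)/EI  [x≤a] with C₁=M₀(3b²-L²)/(6L)=-2 = (3·4²/(2·16)+(-2))/10000 = -1/20000 rad
Superposition: θ = Σ θ_i = -3507/250000 rad ≈ -0.014028 rad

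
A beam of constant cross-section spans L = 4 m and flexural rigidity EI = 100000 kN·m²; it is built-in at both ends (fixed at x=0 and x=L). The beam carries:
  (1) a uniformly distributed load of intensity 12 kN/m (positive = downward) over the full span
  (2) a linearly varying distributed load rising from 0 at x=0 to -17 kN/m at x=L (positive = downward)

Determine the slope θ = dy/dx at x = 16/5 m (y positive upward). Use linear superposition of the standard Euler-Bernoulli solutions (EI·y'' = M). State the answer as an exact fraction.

θ(16/5) = 88/5859375 rad

Load 1 — uniform load w=12 kN/m over full span:
  θ_1 = -wx(L-x)(L-2x)/(12EI) = -12·(16/5)·(4-(16/5))·(4-2·(16/5))/(12·100000) = 24/390625 rad
Load 2 — triangular load w₀=-17 kN/m (0→w₀ over full span):
  θ_2 = -w₀(2x(L-x)(L-2x)(x+2L)+x²(L-x)²)/(120LEI) = -(-17)·(2·(16/5)·(4-(16/5))·(4-2·(16/5))·((16/5)+2·4)+(16/5)²·(4-(16/5))²)/(120·4·100000) = -272/5859375 rad
Superposition: θ = Σ θ_i = 88/5859375 rad ≈ 0.000015 rad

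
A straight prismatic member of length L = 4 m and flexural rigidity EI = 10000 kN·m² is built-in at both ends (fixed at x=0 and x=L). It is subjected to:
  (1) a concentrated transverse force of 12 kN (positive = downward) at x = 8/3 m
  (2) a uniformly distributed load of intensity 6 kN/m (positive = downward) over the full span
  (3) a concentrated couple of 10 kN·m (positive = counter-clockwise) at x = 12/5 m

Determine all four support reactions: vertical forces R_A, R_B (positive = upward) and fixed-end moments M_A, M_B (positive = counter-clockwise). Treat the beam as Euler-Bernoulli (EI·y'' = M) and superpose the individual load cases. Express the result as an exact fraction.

Load 1 — point force P=12 kN at a=8/3 m (b=L-a=4/3):
  R_A = Pb²(3a+b)/L³ = 12·(4/3)²·(3·(8/3)+(4/3))/4³ = 28/9 kN
  M_A = Pab²/L² = 12·(8/3)·(4/3)²/4² = 32/9 kN·m
  R_B = Pa²(a+3b)/L³ = 12·(8/3)²·((8/3)+3·(4/3))/4³ = 80/9 kN
  M_B = -Pa²b/L² = -12·(8/3)²·(4/3)/4² = -64/9 kN·m
Load 2 — uniform load w=6 kN/m over full span:
  R_A = wL/2 = 6·4/2 = 12 kN
  M_A = wL²/12 = 6·4²/12 = 8 kN·m
  R_B = wL/2 = 6·4/2 = 12 kN
  M_B = -wL²/12 = -6·4²/12 = -8 kN·m
Load 3 — applied couple M₀=10 kN·m at a=12/5 m (b=L-a=8/5):
  R_A = 6M₀ab/L³ = 6·10·(12/5)·(8/5)/4³ = 18/5 kN
  M_A = M₀b(2a-b)/L² = 10·(8/5)·(2·(12/5)-(8/5))/4² = 16/5 kN·m
  R_B = -6M₀ab/L³ = -6·10·(12/5)·(8/5)/4³ = -18/5 kN
  M_B = M₀a(2b-a)/L² = 10·(12/5)·(2·(8/5)-(12/5))/4² = 6/5 kN·m
Superposition: R_A = 842/45 kN, M_A = 664/45 kN·m, R_B = 778/45 kN, M_B = -626/45 kN·m

R_A = 842/45 kN, M_A = 664/45 kN·m, R_B = 778/45 kN, M_B = -626/45 kN·m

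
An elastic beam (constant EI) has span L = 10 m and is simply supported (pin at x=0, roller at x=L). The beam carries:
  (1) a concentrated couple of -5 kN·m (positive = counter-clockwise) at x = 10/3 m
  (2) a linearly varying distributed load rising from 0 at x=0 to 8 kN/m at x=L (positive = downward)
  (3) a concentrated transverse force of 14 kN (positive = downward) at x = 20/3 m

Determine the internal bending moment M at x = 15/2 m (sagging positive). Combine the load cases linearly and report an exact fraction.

Load 1 — applied couple M₀=-5 kN·m at a=10/3 m (b=L-a=20/3):
  M_1 = M₀x/L - M₀  [x>a] = (-5)·(15/2)/10 - (-5) = 5/4 kN·m
Load 2 — triangular load w₀=8 kN/m (0→w₀ over full span):
  M_2 = w₀Lx/6 - w₀x³/(6L) = 8·10·(15/2)/6 - 8·(15/2)³/(6·10) = 175/4 kN·m
Load 3 — point force P=14 kN at a=20/3 m (b=L-a=10/3):
  M_3 = Pa(L-x)/L  [x>a] = 14·(20/3)·(10-(15/2))/10 = 70/3 kN·m
Superposition: M = Σ M_i = 205/3 kN·m ≈ 68.333333 kN·m

M(15/2) = 205/3 kN·m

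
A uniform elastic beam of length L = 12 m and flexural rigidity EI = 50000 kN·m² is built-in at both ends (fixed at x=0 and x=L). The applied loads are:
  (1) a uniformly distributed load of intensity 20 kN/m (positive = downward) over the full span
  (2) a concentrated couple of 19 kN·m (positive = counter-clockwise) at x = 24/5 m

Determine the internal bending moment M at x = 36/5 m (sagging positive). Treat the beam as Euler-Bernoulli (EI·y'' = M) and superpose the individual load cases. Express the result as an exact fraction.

M(36/5) = 12592/125 kN·m

Load 1 — uniform load w=20 kN/m over full span:
  M_1 = wLx/2 - wL²/12 - wx²/2 = 20·12·(36/5)/2 - 20·12²/12 - 20·(36/5)²/2 = 528/5 kN·m
Load 2 — applied couple M₀=19 kN·m at a=24/5 m (b=L-a=36/5):
  M_2 = R_Ax - M_A - M₀  [x>a] with R_A=57/25, M_A=57/25 = (57/25)·(36/5) - (57/25) - 19 = -608/125 kN·m
Superposition: M = Σ M_i = 12592/125 kN·m ≈ 100.736000 kN·m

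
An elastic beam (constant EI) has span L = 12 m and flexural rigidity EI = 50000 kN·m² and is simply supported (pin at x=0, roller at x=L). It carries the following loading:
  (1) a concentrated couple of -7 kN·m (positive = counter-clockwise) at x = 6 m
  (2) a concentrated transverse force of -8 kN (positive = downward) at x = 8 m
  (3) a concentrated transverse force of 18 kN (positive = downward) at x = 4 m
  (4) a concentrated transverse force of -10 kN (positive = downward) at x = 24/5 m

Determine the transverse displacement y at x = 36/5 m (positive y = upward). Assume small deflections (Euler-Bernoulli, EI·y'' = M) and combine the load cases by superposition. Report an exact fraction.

y(36/5) = 59/62500 m

Load 1 — applied couple M₀=-7 kN·m at a=6 m (b=L-a=6):
  y_1 = (M₀x³/(6L)-M₀(x-a)²/2+C₁x)/EI  [x>a] with C₁=M₀(3b²-L²)/(6L)=7/2 = ((-7)·(36/5)³/(6·12)-(-7)·((36/5)-6)²/2+(7/2)·(36/5))/50000 = -189/1562500 m
Load 2 — point force P=-8 kN at a=8 m (b=L-a=4):
  y_2 = -Pbx(L²-b²-x²)/(6LEI)  [x≤a] = -(-8)·4·(36/5)·(12²-4²-(36/5)²)/(6·12·50000) = 1904/390625 m
Load 3 — point force P=18 kN at a=4 m (b=L-a=8):
  y_3 = -Pa(L-x)(2Lx-a²-x²)/(6LEI)  [x>a] = -18·4·(12-(36/5))·(2·12·(36/5)-4²-(36/5)²)/(6·12·50000) = -3936/390625 m
Load 4 — point force P=-10 kN at a=24/5 m (b=L-a=36/5):
  y_4 = -Pa(L-x)(2Lx-a²-x²)/(6LEI)  [x>a] = -(-10)·(24/5)·(12-(36/5))·(2·12·(36/5)-(24/5)²-(36/5)²)/(6·12·50000) = 2448/390625 m
Superposition: y = Σ y_i = 59/62500 m ≈ 0.000944 m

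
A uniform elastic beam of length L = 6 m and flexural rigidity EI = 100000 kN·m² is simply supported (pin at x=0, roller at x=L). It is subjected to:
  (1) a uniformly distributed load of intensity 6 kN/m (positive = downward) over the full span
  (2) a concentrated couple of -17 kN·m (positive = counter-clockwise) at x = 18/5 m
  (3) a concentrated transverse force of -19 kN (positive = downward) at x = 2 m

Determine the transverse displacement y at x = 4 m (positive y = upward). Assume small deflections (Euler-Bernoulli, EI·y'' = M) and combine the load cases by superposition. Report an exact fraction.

y(4) = -2519/11250000 m

Load 1 — uniform load w=6 kN/m over full span:
  y_1 = -wx(L³-2Lx²+x³)/(24EI) = -6·4·(6³-2·6·4²+4³)/(24·100000) = -11/12500 m
Load 2 — applied couple M₀=-17 kN·m at a=18/5 m (b=L-a=12/5):
  y_2 = (M₀x³/(6L)-M₀(x-a)²/2+C₁x)/EI  [x>a] with C₁=M₀(3b²-L²)/(6L)=221/25 = ((-17)·4³/(6·6)-(-17)·(4-(18/5))²/2+(221/25)·4)/100000 = 731/11250000 m
Load 3 — point force P=-19 kN at a=2 m (b=L-a=4):
  y_3 = -Pa(L-x)(2Lx-a²-x²)/(6LEI)  [x>a] = -(-19)·2·(6-4)·(2·6·4-2²-4²)/(6·6·100000) = 133/225000 m
Superposition: y = Σ y_i = -2519/11250000 m ≈ -0.000224 m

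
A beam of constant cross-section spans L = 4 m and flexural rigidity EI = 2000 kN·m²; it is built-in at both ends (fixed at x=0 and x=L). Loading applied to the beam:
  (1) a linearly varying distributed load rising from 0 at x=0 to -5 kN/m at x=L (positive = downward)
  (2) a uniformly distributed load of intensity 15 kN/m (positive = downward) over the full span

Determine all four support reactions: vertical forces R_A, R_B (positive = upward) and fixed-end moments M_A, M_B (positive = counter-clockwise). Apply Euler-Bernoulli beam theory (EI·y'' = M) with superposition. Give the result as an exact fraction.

R_A = 27 kN, M_A = 52/3 kN·m, R_B = 23 kN, M_B = -16 kN·m

Load 1 — triangular load w₀=-5 kN/m (0→w₀ over full span):
  R_A = 3w₀L/20 = 3·(-5)·4/20 = -3 kN
  M_A = w₀L²/30 = (-5)·4²/30 = -8/3 kN·m
  R_B = 7w₀L/20 = 7·(-5)·4/20 = -7 kN
  M_B = -w₀L²/20 = -(-5)·4²/20 = 4 kN·m
Load 2 — uniform load w=15 kN/m over full span:
  R_A = wL/2 = 15·4/2 = 30 kN
  M_A = wL²/12 = 15·4²/12 = 20 kN·m
  R_B = wL/2 = 15·4/2 = 30 kN
  M_B = -wL²/12 = -15·4²/12 = -20 kN·m
Superposition: R_A = 27 kN, M_A = 52/3 kN·m, R_B = 23 kN, M_B = -16 kN·m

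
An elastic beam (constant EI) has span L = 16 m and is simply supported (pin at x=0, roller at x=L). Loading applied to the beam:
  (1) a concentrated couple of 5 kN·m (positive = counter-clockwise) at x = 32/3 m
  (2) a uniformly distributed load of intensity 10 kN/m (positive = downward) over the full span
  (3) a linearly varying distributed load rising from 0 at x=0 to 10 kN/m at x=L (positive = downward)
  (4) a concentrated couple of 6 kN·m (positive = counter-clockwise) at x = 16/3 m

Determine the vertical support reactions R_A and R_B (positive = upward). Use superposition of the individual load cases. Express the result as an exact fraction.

Load 1 — applied couple M₀=5 kN·m at a=32/3 m (b=L-a=16/3):
  R_A = M₀/L = 5/16 kN
  R_B = -M₀/L = -5/16 kN
Load 2 — uniform load w=10 kN/m over full span:
  R_A = wL/2 = 10·16/2 = 80 kN
  R_B = wL/2 = 10·16/2 = 80 kN
Load 3 — triangular load w₀=10 kN/m (0→w₀ over full span):
  R_A = w₀L/6 = 10·16/6 = 80/3 kN
  R_B = w₀L/3 = 10·16/3 = 160/3 kN
Load 4 — applied couple M₀=6 kN·m at a=16/3 m (b=L-a=32/3):
  R_A = M₀/L = 6/16 = 3/8 kN
  R_B = -M₀/L = -6/16 = -3/8 kN
Superposition: R_A = 5153/48 kN, R_B = 6367/48 kN

R_A = 5153/48 kN, R_B = 6367/48 kN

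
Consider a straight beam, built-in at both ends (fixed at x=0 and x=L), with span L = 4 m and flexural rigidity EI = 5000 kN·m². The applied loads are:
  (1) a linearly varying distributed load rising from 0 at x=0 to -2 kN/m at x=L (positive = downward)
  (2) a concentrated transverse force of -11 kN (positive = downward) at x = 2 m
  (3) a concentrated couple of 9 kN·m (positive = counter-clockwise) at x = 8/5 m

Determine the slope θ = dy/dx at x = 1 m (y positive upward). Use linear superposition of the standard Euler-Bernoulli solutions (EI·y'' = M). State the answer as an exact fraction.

Load 1 — triangular load w₀=-2 kN/m (0→w₀ over full span):
  θ_1 = -w₀(2x(L-x)(L-2x)(x+2L)+x²(L-x)²)/(120LEI) = -(-2)·(2·1·(4-1)·(4-2·1)·(1+2·4)+1²·(4-1)²)/(120·4·5000) = 39/400000 rad
Load 2 — point force P=-11 kN at a=2 m (b=L-a=2):
  θ_2 = -Pb²x(2aL-(3a+b)x)/(2L³EI)  [x≤a] = -(-11)·2²·1·(2·2·4-(3·2+2)·1)/(2·4³·5000) = 11/20000 rad
Load 3 — applied couple M₀=9 kN·m at a=8/5 m (b=L-a=12/5):
  θ_3 = (R_Ax²/2 - M_Ax)/EI  [x≤a] with R_A=81/25, M_A=27/25 = ((81/25)·1²/2 - (27/25)·1)/5000 = 27/250000 rad
Superposition: θ = Σ θ_i = 1511/2000000 rad ≈ 0.000755 rad

θ(1) = 1511/2000000 rad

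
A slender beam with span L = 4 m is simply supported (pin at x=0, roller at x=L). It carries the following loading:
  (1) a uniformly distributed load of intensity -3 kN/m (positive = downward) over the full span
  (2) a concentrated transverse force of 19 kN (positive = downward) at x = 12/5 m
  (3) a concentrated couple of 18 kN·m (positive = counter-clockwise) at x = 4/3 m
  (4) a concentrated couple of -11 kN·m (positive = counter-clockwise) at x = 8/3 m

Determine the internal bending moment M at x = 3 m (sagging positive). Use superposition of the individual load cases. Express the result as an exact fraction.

M(3) = 103/20 kN·m

Load 1 — uniform load w=-3 kN/m over full span:
  M_1 = wx(L-x)/2 = (-3)·3·(4-3)/2 = -9/2 kN·m
Load 2 — point force P=19 kN at a=12/5 m (b=L-a=8/5):
  M_2 = Pa(L-x)/L  [x>a] = 19·(12/5)·(4-3)/4 = 57/5 kN·m
Load 3 — applied couple M₀=18 kN·m at a=4/3 m (b=L-a=8/3):
  M_3 = M₀x/L - M₀  [x>a] = 18·3/4 - 18 = -9/2 kN·m
Load 4 — applied couple M₀=-11 kN·m at a=8/3 m (b=L-a=4/3):
  M_4 = M₀x/L - M₀  [x>a] = (-11)·3/4 - (-11) = 11/4 kN·m
Superposition: M = Σ M_i = 103/20 kN·m ≈ 5.150000 kN·m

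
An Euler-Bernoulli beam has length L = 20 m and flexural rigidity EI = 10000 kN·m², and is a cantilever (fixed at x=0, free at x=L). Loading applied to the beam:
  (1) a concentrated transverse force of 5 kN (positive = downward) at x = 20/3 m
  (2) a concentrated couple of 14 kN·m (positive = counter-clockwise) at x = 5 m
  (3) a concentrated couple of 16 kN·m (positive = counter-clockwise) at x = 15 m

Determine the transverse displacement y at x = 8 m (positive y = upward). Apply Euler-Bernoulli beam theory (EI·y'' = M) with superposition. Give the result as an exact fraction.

y(8) = 20657/810000 m

Load 1 — point force P=5 kN at a=20/3 m (b=L-a=40/3):
  y_1 = -Pa²(3x-a)/(6EI)  [x>a] = -5·(20/3)²·(3·8-(20/3))/(6·10000) = -26/405 m
Load 2 — applied couple M₀=14 kN·m at a=5 m (b=L-a=15):
  y_2 = M₀a(2x-a)/(2EI)  [x>a] = 14·5·(2·8-5)/(2·10000) = 77/2000 m
Load 3 — applied couple M₀=16 kN·m at a=15 m (b=L-a=5):
  y_3 = M₀x²/(2EI)  [x≤a] = 16·8²/(2·10000) = 32/625 m
Superposition: y = Σ y_i = 20657/810000 m ≈ 0.025502 m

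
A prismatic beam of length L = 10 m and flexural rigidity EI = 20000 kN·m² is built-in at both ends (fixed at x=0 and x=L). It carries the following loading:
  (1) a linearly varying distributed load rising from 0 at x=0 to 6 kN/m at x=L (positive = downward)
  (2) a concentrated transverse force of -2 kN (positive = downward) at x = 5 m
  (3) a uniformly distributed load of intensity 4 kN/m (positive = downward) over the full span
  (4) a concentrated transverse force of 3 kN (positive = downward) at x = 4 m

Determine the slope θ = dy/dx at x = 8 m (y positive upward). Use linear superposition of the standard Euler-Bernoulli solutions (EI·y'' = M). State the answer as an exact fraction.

Load 1 — triangular load w₀=6 kN/m (0→w₀ over full span):
  θ_1 = -w₀(2x(L-x)(L-2x)(x+2L)+x²(L-x)²)/(120LEI) = -6·(2·8·(10-8)·(10-2·8)·(8+2·10)+8²·(10-8)²)/(120·10·20000) = 4/3125 rad
Load 2 — point force P=-2 kN at a=5 m (b=L-a=5):
  θ_2 = Pa²(L-x)(2bL-(3b+a)(L-x))/(2L³EI)  [x>a] = (-2)·5²·(10-8)·(2·5·10-(3·5+5)·(10-8))/(2·10³·20000) = -3/20000 rad
Load 3 — uniform load w=4 kN/m over full span:
  θ_3 = -wx(L-x)(L-2x)/(12EI) = -4·8·(10-8)·(10-2·8)/(12·20000) = 1/625 rad
Load 4 — point force P=3 kN at a=4 m (b=L-a=6):
  θ_4 = Pa²(L-x)(2bL-(3b+a)(L-x))/(2L³EI)  [x>a] = 3·4²·(10-8)·(2·6·10-(3·6+4)·(10-8))/(2·10³·20000) = 57/312500 rad
Superposition: θ = Σ θ_i = 7281/2500000 rad ≈ 0.002912 rad

θ(8) = 7281/2500000 rad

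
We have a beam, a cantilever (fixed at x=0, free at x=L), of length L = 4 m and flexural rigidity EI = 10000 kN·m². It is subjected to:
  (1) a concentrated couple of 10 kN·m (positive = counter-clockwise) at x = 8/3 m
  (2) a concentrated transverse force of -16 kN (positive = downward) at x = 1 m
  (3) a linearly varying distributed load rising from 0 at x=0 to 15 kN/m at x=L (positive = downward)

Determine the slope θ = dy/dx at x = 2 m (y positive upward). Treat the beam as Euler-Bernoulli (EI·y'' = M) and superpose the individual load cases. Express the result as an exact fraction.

Load 1 — applied couple M₀=10 kN·m at a=8/3 m (b=L-a=4/3):
  θ_1 = M₀x/EI  [x≤a] = 10·2/10000 = 1/500 rad
Load 2 — point force P=-16 kN at a=1 m (b=L-a=3):
  θ_2 = -Pa²/(2EI)  [x>a] = -(-16)·1²/(2·10000) = 1/1250 rad
Load 3 — triangular load w₀=15 kN/m (0→w₀ over full span):
  θ_3 = (w₀Lx²/4-w₀L²x/3-w₀x⁴/(24L))/EI = (15·4·2²/4-15·4²·2/3-15·2⁴/(24·4))/10000 = -41/4000 rad
Superposition: θ = Σ θ_i = -149/20000 rad ≈ -0.007450 rad

θ(2) = -149/20000 rad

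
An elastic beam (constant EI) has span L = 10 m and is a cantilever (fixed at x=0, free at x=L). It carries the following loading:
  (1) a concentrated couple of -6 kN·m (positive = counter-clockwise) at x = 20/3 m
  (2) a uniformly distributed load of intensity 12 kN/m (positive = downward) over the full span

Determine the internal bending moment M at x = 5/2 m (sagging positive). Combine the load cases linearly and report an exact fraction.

Load 1 — applied couple M₀=-6 kN·m at a=20/3 m (b=L-a=10/3):
  M_1 = M₀  [x≤a] = (-6) = -6 kN·m
Load 2 — uniform load w=12 kN/m over full span:
  M_2 = -w(L-x)²/2 = -12·(10-(5/2))²/2 = -675/2 kN·m
Superposition: M = Σ M_i = -687/2 kN·m ≈ -343.500000 kN·m

M(5/2) = -687/2 kN·m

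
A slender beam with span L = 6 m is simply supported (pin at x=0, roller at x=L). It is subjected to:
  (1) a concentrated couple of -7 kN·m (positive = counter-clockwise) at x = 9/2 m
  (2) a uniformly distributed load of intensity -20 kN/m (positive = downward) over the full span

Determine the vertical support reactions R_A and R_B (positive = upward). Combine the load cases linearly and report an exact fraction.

Load 1 — applied couple M₀=-7 kN·m at a=9/2 m (b=L-a=3/2):
  R_A = M₀/L = (-7)/6 = -7/6 kN
  R_B = -M₀/L = -(-7)/6 = 7/6 kN
Load 2 — uniform load w=-20 kN/m over full span:
  R_A = wL/2 = (-20)·6/2 = -60 kN
  R_B = wL/2 = (-20)·6/2 = -60 kN
Superposition: R_A = -367/6 kN, R_B = -353/6 kN

R_A = -367/6 kN, R_B = -353/6 kN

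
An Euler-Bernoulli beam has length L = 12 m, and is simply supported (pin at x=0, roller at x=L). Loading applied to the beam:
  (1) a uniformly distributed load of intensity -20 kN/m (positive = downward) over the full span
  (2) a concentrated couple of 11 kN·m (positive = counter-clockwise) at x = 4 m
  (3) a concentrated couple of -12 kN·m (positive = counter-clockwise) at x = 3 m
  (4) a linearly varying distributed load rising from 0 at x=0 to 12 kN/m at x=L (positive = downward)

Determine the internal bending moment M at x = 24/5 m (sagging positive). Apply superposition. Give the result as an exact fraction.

Load 1 — uniform load w=-20 kN/m over full span:
  M_1 = wx(L-x)/2 = (-20)·(24/5)·(12-(24/5))/2 = -1728/5 kN·m
Load 2 — applied couple M₀=11 kN·m at a=4 m (b=L-a=8):
  M_2 = M₀x/L - M₀  [x>a] = 11·(24/5)/12 - 11 = -33/5 kN·m
Load 3 — applied couple M₀=-12 kN·m at a=3 m (b=L-a=9):
  M_3 = M₀x/L - M₀  [x>a] = (-12)·(24/5)/12 - (-12) = 36/5 kN·m
Load 4 — triangular load w₀=12 kN/m (0→w₀ over full span):
  M_4 = w₀Lx/6 - w₀x³/(6L) = 12·12·(24/5)/6 - 12·(24/5)³/(6·12) = 12096/125 kN·m
Superposition: M = Σ M_i = -31029/125 kN·m ≈ -248.232000 kN·m

M(24/5) = -31029/125 kN·m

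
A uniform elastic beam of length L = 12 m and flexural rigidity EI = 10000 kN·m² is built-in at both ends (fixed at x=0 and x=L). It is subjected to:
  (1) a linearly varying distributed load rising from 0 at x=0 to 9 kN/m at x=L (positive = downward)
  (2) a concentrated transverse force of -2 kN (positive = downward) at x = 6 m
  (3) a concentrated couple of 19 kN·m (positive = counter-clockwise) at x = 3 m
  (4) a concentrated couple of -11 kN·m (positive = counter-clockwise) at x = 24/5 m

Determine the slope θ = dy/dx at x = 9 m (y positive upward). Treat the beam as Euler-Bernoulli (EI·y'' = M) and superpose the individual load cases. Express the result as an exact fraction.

θ(9) = 84147/16000000 rad

Load 1 — triangular load w₀=9 kN/m (0→w₀ over full span):
  θ_1 = -w₀(2x(L-x)(L-2x)(x+2L)+x²(L-x)²)/(120LEI) = -9·(2·9·(12-9)·(12-2·9)·(9+2·12)+9²·(12-9)²)/(120·12·10000) = 9963/1600000 rad
Load 2 — point force P=-2 kN at a=6 m (b=L-a=6):
  θ_2 = Pa²(L-x)(2bL-(3b+a)(L-x))/(2L³EI)  [x>a] = (-2)·6²·(12-9)·(2·6·12-(3·6+6)·(12-9))/(2·12³·10000) = -9/20000 rad
Load 3 — applied couple M₀=19 kN·m at a=3 m (b=L-a=9):
  θ_3 = (R_Ax²/2 - M_Ax - M₀(x-a))/EI  [x>a] with R_A=57/32, M_A=-57/16 = ((57/32)·9²/2 - (-57/16)·9 - 19·(9-3))/10000 = -627/640000 rad
Load 4 — applied couple M₀=-11 kN·m at a=24/5 m (b=L-a=36/5):
  θ_4 = (R_Ax²/2 - M_Ax - M₀(x-a))/EI  [x>a] with R_A=-33/25, M_A=-33/25 = ((-33/25)·9²/2 - (-33/25)·9 - (-11)·(9-(24/5)))/10000 = 231/500000 rad
Superposition: θ = Σ θ_i = 84147/16000000 rad ≈ 0.005259 rad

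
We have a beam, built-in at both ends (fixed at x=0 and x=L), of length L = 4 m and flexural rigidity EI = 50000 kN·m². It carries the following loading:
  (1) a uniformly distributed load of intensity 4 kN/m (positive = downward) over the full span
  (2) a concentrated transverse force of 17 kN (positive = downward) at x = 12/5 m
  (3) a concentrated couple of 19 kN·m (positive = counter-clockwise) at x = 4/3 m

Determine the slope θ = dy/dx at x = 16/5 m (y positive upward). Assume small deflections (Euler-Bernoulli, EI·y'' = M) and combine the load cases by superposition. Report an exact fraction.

θ(16/5) = 2591/39062500 rad

Load 1 — uniform load w=4 kN/m over full span:
  θ_1 = -wx(L-x)(L-2x)/(12EI) = -4·(16/5)·(4-(16/5))·(4-2·(16/5))/(12·50000) = 16/390625 rad
Load 2 — point force P=17 kN at a=12/5 m (b=L-a=8/5):
  θ_2 = Pa²(L-x)(2bL-(3b+a)(L-x))/(2L³EI)  [x>a] = 17·(12/5)²·(4-(16/5))·(2·(8/5)·4-(3·(8/5)+(12/5))·(4-(16/5)))/(2·4³·50000) = 1683/19531250 rad
Load 3 — applied couple M₀=19 kN·m at a=4/3 m (b=L-a=8/3):
  θ_3 = (R_Ax²/2 - M_Ax - M₀(x-a))/EI  [x>a] with R_A=19/3, M_A=0 = ((19/3)·(16/5)²/2 - 0·(16/5) - 19·((16/5)-(4/3)))/50000 = -19/312500 rad
Superposition: θ = Σ θ_i = 2591/39062500 rad ≈ 0.000066 rad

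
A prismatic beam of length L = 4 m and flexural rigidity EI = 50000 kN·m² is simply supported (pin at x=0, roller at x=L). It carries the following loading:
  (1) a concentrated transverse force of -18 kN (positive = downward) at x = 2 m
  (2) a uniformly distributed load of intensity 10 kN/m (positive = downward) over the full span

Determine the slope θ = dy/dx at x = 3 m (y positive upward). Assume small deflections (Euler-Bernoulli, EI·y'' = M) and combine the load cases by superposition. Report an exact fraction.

θ(3) = 29/300000 rad

Load 1 — point force P=-18 kN at a=2 m (b=L-a=2):
  θ_1 = -Pa(2L²-6Lx+3x²+a²)/(6LEI)  [x>a] = -(-18)·2·(2·4²-6·4·3+3·3²+2²)/(6·4·50000) = -27/100000 rad
Load 2 — uniform load w=10 kN/m over full span:
  θ_2 = -w(L³-6Lx²+4x³)/(24EI) = -10·(4³-6·4·3²+4·3³)/(24·50000) = 11/30000 rad
Superposition: θ = Σ θ_i = 29/300000 rad ≈ 0.000097 rad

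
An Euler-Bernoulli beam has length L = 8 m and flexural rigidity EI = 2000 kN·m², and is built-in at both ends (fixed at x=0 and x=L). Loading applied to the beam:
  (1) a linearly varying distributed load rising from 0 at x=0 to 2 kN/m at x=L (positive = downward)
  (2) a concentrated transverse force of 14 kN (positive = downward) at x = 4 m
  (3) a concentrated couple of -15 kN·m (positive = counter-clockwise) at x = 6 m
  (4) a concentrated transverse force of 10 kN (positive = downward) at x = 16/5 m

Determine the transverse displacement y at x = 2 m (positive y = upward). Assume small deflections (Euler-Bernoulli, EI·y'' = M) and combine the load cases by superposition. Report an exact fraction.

y(2) = -7657/480000 m

Load 1 — triangular load w₀=2 kN/m (0→w₀ over full span):
  y_1 = -w₀x²(L-x)²(x+2L)/(120LEI) = -2·2²·(8-2)²·(2+2·8)/(120·8·2000) = -27/10000 m
Load 2 — point force P=14 kN at a=4 m (b=L-a=4):
  y_2 = -Pb²x²(3aL-(3a+b)x)/(6L³EI)  [x≤a] = -14·4²·2²·(3·4·8-(3·4+4)·2)/(6·8³·2000) = -7/750 m
Load 3 — applied couple M₀=-15 kN·m at a=6 m (b=L-a=2):
  y_3 = (R_Ax³/6 - M_Ax²/2)/EI  [x≤a] with R_A=-135/64, M_A=-75/16 = ((-135/64)·2³/6 - (-75/16)·2²/2)/2000 = 21/6400 m
Load 4 — point force P=10 kN at a=16/5 m (b=L-a=24/5):
  y_4 = -Pb²x²(3aL-(3a+b)x)/(6L³EI)  [x≤a] = -10·(24/5)²·2²·(3·(16/5)·8-(3·(16/5)+(24/5))·2)/(6·8³·2000) = -9/1250 m
Superposition: y = Σ y_i = -7657/480000 m ≈ -0.015952 m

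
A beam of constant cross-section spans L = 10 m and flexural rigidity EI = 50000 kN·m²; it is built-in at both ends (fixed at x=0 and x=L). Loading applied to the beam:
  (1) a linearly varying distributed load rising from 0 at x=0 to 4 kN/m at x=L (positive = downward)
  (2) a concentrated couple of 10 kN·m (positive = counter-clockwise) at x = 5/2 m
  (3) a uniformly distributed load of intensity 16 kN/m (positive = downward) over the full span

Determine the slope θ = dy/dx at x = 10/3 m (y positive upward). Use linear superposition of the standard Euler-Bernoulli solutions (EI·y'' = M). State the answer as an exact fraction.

θ(10/3) = -419/194400 rad

Load 1 — triangular load w₀=4 kN/m (0→w₀ over full span):
  θ_1 = -w₀(2x(L-x)(L-2x)(x+2L)+x²(L-x)²)/(120LEI) = -4·(2·(10/3)·(10-(10/3))·(10-2·(10/3))·((10/3)+2·10)+(10/3)²·(10-(10/3))²)/(120·10·50000) = -8/30375 rad
Load 2 — applied couple M₀=10 kN·m at a=5/2 m (b=L-a=15/2):
  θ_2 = (R_Ax²/2 - M_Ax - M₀(x-a))/EI  [x>a] with R_A=9/8, M_A=-15/8 = ((9/8)·(10/3)²/2 - (-15/8)·(10/3) - 10·((10/3)-(5/2)))/50000 = 1/12000 rad
Load 3 — uniform load w=16 kN/m over full span:
  θ_3 = -wx(L-x)(L-2x)/(12EI) = -16·(10/3)·(10-(10/3))·(10-2·(10/3))/(12·50000) = -4/2025 rad
Superposition: θ = Σ θ_i = -419/194400 rad ≈ -0.002155 rad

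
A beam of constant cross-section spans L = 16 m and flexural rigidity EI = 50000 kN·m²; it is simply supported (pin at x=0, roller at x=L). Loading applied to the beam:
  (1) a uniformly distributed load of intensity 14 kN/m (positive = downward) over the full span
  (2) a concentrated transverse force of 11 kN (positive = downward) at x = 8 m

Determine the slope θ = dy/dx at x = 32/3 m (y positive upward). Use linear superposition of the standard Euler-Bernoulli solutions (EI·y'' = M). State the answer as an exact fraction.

θ(32/3) = 6319/253125 rad

Load 1 — uniform load w=14 kN/m over full span:
  θ_1 = -w(L³-6Lx²+4x³)/(24EI) = -14·(16³-6·16·(32/3)²+4·(32/3)³)/(24·50000) = 5824/253125 rad
Load 2 — point force P=11 kN at a=8 m (b=L-a=8):
  θ_2 = -Pa(2L²-6Lx+3x²+a²)/(6LEI)  [x>a] = -11·8·(2·16²-6·16·(32/3)+3·(32/3)²+8²)/(6·16·50000) = 11/5625 rad
Superposition: θ = Σ θ_i = 6319/253125 rad ≈ 0.024964 rad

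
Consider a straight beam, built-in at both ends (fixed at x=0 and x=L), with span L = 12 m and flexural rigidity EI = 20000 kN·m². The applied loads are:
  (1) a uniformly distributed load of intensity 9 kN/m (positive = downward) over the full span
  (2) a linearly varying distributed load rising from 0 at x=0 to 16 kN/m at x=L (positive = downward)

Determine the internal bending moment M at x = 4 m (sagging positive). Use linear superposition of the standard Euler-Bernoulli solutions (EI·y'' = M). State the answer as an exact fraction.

Load 1 — uniform load w=9 kN/m over full span:
  M_1 = wLx/2 - wL²/12 - wx²/2 = 9·12·4/2 - 9·12²/12 - 9·4²/2 = 36 kN·m
Load 2 — triangular load w₀=16 kN/m (0→w₀ over full span):
  M_2 = 3w₀Lx/20 - w₀L²/30 - w₀x³/(6L) = 3·16·12·4/20 - 16·12²/30 - 16·4³/(6·12) = 1088/45 kN·m
Superposition: M = Σ M_i = 2708/45 kN·m ≈ 60.177778 kN·m

M(4) = 2708/45 kN·m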